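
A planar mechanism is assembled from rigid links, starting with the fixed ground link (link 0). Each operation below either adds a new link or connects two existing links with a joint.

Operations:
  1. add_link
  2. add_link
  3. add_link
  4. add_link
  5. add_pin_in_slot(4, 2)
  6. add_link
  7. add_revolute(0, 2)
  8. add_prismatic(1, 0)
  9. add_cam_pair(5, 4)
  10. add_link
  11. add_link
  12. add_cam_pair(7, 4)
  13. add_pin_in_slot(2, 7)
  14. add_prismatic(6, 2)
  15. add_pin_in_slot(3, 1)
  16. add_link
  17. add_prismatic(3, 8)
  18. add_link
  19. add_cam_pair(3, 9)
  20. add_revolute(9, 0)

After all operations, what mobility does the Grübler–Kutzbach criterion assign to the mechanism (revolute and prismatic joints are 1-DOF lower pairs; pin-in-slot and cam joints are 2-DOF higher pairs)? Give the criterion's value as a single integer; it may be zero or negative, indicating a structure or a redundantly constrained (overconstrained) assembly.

L=1 J1=0 J2=0
add link → L=2 J1=0 J2=0
add link → L=3 J1=0 J2=0
add link → L=4 J1=0 J2=0
add link → L=5 J1=0 J2=0
PS@4,2 dof=2 J2 → L=5 J1=0 J2=1
add link → L=6 J1=0 J2=1
R@0,2 dof=1 J1 → L=6 J1=1 J2=1
P@1,0 dof=1 J1 → L=6 J1=2 J2=1
C@5,4 dof=2 J2 → L=6 J1=2 J2=2
add link → L=7 J1=2 J2=2
add link → L=8 J1=2 J2=2
C@7,4 dof=2 J2 → L=8 J1=2 J2=3
PS@2,7 dof=2 J2 → L=8 J1=2 J2=4
P@6,2 dof=1 J1 → L=8 J1=3 J2=4
PS@3,1 dof=2 J2 → L=8 J1=3 J2=5
add link → L=9 J1=3 J2=5
P@3,8 dof=1 J1 → L=9 J1=4 J2=5
add link → L=10 J1=4 J2=5
C@3,9 dof=2 J2 → L=10 J1=4 J2=6
R@9,0 dof=1 J1 → L=10 J1=5 J2=6
M=3(L−1)−2J1−J2=3·9−2·5−6=11

M = 11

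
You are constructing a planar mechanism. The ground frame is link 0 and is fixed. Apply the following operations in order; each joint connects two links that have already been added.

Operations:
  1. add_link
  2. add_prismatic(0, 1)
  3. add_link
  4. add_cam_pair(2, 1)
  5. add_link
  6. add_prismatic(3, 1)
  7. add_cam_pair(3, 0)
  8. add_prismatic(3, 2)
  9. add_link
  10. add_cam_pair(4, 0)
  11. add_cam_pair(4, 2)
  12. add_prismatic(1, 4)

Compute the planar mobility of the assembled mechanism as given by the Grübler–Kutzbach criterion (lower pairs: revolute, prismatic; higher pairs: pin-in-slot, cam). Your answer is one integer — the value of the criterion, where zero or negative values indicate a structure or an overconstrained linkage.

M = 0

ground; <1,0,0>
#1 <2,0,0>
P:0↔1 J1 <2,1,0>
#2 <3,1,0>
C:2↔1 J2 <3,1,1>
#3 <4,1,1>
P:3↔1 J1 <4,2,1>
C:3↔0 J2 <4,2,2>
P:3↔2 J1 <4,3,2>
#4 <5,3,2>
C:4↔0 J2 <5,3,3>
C:4↔2 J2 <5,3,4>
P:1↔4 J1 <5,4,4>
3×4 − 2×4 − 1×4 = 0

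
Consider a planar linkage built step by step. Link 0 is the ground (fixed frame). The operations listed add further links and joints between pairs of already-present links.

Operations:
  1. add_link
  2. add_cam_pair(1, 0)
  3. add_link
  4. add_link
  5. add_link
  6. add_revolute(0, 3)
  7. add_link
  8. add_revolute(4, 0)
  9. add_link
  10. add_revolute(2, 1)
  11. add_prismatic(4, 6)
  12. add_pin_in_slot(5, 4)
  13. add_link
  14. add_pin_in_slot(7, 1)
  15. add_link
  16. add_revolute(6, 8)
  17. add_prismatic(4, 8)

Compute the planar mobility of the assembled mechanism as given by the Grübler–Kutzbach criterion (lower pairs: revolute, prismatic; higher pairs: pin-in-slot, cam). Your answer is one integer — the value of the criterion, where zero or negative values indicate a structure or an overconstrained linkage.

M = 9

(L,J1,J2)=(1,0,0); link0 fixed
link1: (2,0,0)
C 1-0 [J2]: (2,0,1)
link2: (3,0,1)
link3: (4,0,1)
link4: (5,0,1)
R 0-3 [J1]: (5,1,1)
link5: (6,1,1)
R 4-0 [J1]: (6,2,1)
link6: (7,2,1)
R 2-1 [J1]: (7,3,1)
P 4-6 [J1]: (7,4,1)
PS 5-4 [J2]: (7,4,2)
link7: (8,4,2)
PS 7-1 [J2]: (8,4,3)
link8: (9,4,3)
R 6-8 [J1]: (9,5,3)
P 4-8 [J1]: (9,6,3)
Grübler: 3·8 − 2·6 − 3 = 9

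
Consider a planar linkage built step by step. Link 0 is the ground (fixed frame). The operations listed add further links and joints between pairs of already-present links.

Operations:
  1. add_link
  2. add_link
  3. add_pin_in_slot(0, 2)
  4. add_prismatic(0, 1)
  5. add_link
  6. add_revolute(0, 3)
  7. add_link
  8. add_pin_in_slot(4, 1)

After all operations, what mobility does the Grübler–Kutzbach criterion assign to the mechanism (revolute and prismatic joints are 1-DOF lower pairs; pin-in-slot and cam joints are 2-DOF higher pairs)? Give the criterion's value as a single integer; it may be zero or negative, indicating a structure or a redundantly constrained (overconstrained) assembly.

M = 6

ground; <1,0,0>
#1 <2,0,0>
#2 <3,0,0>
PS:0↔2 J2 <3,0,1>
P:0↔1 J1 <3,1,1>
#3 <4,1,1>
R:0↔3 J1 <4,2,1>
#4 <5,2,1>
PS:4↔1 J2 <5,2,2>
3×4 − 2×2 − 1×2 = 6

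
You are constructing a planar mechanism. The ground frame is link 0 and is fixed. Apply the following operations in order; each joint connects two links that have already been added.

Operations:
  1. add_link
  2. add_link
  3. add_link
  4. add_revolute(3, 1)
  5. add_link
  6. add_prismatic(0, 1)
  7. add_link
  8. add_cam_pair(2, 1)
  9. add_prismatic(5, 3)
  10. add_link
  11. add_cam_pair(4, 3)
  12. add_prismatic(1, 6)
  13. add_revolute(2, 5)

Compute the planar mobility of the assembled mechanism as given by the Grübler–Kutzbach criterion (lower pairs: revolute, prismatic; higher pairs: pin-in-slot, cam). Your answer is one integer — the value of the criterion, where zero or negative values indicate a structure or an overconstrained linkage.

M = 6

ground; <1,0,0>
#1 <2,0,0>
#2 <3,0,0>
#3 <4,0,0>
R:3↔1 J1 <4,1,0>
#4 <5,1,0>
P:0↔1 J1 <5,2,0>
#5 <6,2,0>
C:2↔1 J2 <6,2,1>
P:5↔3 J1 <6,3,1>
#6 <7,3,1>
C:4↔3 J2 <7,3,2>
P:1↔6 J1 <7,4,2>
R:2↔5 J1 <7,5,2>
3×6 − 2×5 − 1×2 = 6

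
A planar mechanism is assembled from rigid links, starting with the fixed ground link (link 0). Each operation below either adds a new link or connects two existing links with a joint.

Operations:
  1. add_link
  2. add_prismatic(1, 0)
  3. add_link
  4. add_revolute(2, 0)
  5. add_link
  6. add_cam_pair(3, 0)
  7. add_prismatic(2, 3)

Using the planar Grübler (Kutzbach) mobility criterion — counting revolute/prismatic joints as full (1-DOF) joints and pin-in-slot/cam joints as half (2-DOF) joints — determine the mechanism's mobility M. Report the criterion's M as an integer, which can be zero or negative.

M = 2

[1;0;0] (link 0 is ground)
L+ [2;0;0]
P(1,0)∈J1 [2;1;0]
L+ [3;1;0]
R(2,0)∈J1 [3;2;0]
L+ [4;2;0]
C(3,0)∈J2 [4;2;1]
P(2,3)∈J1 [4;3;1]
mobility = 9 − 6 − 1 = 2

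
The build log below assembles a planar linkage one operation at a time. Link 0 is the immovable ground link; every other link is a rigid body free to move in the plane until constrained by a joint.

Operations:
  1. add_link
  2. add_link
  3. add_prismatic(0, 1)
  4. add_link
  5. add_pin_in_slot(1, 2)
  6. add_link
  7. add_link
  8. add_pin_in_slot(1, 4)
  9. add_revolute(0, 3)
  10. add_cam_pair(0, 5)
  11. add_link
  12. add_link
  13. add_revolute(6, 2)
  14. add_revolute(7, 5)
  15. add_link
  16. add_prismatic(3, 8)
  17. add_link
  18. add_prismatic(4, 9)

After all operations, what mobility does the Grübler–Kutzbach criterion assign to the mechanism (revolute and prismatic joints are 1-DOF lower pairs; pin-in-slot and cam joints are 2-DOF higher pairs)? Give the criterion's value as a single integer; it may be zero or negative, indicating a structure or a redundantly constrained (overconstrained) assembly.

M = 12

link 0 = ground. State L|J1|J2 = 1|0|0
+link1  2|0|0
+link2  3|0|0
P(0,1) f=1→J1  3|1|0
+link3  4|1|0
PS(1,2) f=2→J2  4|1|1
+link4  5|1|1
+link5  6|1|1
PS(1,4) f=2→J2  6|1|2
R(0,3) f=1→J1  6|2|2
C(0,5) f=2→J2  6|2|3
+link6  7|2|3
+link7  8|2|3
R(6,2) f=1→J1  8|3|3
R(7,5) f=1→J1  8|4|3
+link8  9|4|3
P(3,8) f=1→J1  9|5|3
+link9  10|5|3
P(4,9) f=1→J1  10|6|3
M = 3(10−1)−2·6−3 = 27−12−3 = 12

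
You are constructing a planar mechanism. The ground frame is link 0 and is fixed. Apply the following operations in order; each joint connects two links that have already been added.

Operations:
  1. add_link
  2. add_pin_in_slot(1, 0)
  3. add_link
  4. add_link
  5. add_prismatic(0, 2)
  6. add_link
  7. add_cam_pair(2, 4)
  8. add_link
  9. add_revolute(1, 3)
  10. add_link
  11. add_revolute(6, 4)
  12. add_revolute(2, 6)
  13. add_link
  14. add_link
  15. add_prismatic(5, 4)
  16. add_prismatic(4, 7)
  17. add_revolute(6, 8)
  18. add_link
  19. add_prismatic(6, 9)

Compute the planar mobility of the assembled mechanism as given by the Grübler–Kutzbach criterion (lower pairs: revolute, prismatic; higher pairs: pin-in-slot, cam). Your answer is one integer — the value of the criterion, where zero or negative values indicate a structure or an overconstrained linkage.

[1;0;0] (link 0 is ground)
L+ [2;0;0]
PS(1,0)∈J2 [2;0;1]
L+ [3;0;1]
L+ [4;0;1]
P(0,2)∈J1 [4;1;1]
L+ [5;1;1]
C(2,4)∈J2 [5;1;2]
L+ [6;1;2]
R(1,3)∈J1 [6;2;2]
L+ [7;2;2]
R(6,4)∈J1 [7;3;2]
R(2,6)∈J1 [7;4;2]
L+ [8;4;2]
L+ [9;4;2]
P(5,4)∈J1 [9;5;2]
P(4,7)∈J1 [9;6;2]
R(6,8)∈J1 [9;7;2]
L+ [10;7;2]
P(6,9)∈J1 [10;8;2]
mobility = 27 − 16 − 2 = 9

M = 9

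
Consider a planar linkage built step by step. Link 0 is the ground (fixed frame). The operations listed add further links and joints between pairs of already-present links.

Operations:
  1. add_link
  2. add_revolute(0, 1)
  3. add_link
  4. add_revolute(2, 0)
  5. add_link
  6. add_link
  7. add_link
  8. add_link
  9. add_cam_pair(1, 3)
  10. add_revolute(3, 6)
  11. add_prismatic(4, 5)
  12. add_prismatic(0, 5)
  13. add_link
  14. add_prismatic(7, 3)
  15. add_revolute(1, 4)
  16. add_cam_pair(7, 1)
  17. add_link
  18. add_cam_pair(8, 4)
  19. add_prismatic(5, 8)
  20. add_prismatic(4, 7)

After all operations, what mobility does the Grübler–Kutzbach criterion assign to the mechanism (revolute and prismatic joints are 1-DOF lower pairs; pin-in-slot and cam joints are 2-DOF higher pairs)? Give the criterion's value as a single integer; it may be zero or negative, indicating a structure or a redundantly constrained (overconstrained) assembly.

ground; <1,0,0>
#1 <2,0,0>
R:0↔1 J1 <2,1,0>
#2 <3,1,0>
R:2↔0 J1 <3,2,0>
#3 <4,2,0>
#4 <5,2,0>
#5 <6,2,0>
#6 <7,2,0>
C:1↔3 J2 <7,2,1>
R:3↔6 J1 <7,3,1>
P:4↔5 J1 <7,4,1>
P:0↔5 J1 <7,5,1>
#7 <8,5,1>
P:7↔3 J1 <8,6,1>
R:1↔4 J1 <8,7,1>
C:7↔1 J2 <8,7,2>
#8 <9,7,2>
C:8↔4 J2 <9,7,3>
P:5↔8 J1 <9,8,3>
P:4↔7 J1 <9,9,3>
3×8 − 2×9 − 1×3 = 3

M = 3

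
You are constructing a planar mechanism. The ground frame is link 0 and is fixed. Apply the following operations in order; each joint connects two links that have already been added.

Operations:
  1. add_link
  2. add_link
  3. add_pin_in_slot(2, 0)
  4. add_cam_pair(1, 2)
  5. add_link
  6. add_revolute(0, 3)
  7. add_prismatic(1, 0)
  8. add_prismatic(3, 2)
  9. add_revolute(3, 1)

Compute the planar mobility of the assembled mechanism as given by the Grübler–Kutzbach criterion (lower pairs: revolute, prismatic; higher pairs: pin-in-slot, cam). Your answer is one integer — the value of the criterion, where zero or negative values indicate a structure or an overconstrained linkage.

M = -1

(L,J1,J2)=(1,0,0); link0 fixed
link1: (2,0,0)
link2: (3,0,0)
PS 2-0 [J2]: (3,0,1)
C 1-2 [J2]: (3,0,2)
link3: (4,0,2)
R 0-3 [J1]: (4,1,2)
P 1-0 [J1]: (4,2,2)
P 3-2 [J1]: (4,3,2)
R 3-1 [J1]: (4,4,2)
Grübler: 3·3 − 2·4 − 2 = -1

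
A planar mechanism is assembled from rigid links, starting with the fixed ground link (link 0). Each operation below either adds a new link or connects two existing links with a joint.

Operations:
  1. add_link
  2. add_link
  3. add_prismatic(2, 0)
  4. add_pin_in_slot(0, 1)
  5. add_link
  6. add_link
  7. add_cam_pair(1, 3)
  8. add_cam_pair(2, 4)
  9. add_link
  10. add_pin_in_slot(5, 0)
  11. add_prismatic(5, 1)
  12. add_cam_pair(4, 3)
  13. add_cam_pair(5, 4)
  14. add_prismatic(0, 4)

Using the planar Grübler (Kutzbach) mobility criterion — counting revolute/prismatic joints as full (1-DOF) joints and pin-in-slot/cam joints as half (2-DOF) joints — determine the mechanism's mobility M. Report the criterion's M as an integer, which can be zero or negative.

(L,J1,J2)=(1,0,0); link0 fixed
link1: (2,0,0)
link2: (3,0,0)
P 2-0 [J1]: (3,1,0)
PS 0-1 [J2]: (3,1,1)
link3: (4,1,1)
link4: (5,1,1)
C 1-3 [J2]: (5,1,2)
C 2-4 [J2]: (5,1,3)
link5: (6,1,3)
PS 5-0 [J2]: (6,1,4)
P 5-1 [J1]: (6,2,4)
C 4-3 [J2]: (6,2,5)
C 5-4 [J2]: (6,2,6)
P 0-4 [J1]: (6,3,6)
Grübler: 3·5 − 2·3 − 6 = 3

M = 3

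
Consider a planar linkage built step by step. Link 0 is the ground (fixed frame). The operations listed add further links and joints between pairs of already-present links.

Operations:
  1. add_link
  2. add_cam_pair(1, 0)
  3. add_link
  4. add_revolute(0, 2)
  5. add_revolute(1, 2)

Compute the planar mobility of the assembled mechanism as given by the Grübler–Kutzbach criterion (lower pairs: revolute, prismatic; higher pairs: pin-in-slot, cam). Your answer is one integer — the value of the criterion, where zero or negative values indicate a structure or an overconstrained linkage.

L=1 J1=0 J2=0
add link → L=2 J1=0 J2=0
C@1,0 dof=2 J2 → L=2 J1=0 J2=1
add link → L=3 J1=0 J2=1
R@0,2 dof=1 J1 → L=3 J1=1 J2=1
R@1,2 dof=1 J1 → L=3 J1=2 J2=1
M=3(L−1)−2J1−J2=3·2−2·2−1=1

M = 1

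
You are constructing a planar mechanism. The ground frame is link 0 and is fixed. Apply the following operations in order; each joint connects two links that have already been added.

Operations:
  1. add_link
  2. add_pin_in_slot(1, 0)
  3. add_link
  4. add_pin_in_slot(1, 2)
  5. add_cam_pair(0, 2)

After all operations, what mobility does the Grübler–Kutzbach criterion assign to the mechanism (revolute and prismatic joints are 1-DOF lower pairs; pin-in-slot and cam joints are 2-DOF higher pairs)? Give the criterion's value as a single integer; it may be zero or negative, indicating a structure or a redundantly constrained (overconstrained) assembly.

M = 3

ground; <1,0,0>
#1 <2,0,0>
PS:1↔0 J2 <2,0,1>
#2 <3,0,1>
PS:1↔2 J2 <3,0,2>
C:0↔2 J2 <3,0,3>
3×2 − 2×0 − 1×3 = 3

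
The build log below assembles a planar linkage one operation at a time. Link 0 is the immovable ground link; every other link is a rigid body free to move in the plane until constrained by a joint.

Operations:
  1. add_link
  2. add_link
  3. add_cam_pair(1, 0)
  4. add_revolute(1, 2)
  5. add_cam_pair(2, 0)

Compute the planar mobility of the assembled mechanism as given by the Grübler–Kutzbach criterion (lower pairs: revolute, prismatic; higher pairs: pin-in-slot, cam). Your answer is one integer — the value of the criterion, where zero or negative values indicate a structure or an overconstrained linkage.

M = 2

L=1 J1=0 J2=0
add link → L=2 J1=0 J2=0
add link → L=3 J1=0 J2=0
C@1,0 dof=2 J2 → L=3 J1=0 J2=1
R@1,2 dof=1 J1 → L=3 J1=1 J2=1
C@2,0 dof=2 J2 → L=3 J1=1 J2=2
M=3(L−1)−2J1−J2=3·2−2·1−2=2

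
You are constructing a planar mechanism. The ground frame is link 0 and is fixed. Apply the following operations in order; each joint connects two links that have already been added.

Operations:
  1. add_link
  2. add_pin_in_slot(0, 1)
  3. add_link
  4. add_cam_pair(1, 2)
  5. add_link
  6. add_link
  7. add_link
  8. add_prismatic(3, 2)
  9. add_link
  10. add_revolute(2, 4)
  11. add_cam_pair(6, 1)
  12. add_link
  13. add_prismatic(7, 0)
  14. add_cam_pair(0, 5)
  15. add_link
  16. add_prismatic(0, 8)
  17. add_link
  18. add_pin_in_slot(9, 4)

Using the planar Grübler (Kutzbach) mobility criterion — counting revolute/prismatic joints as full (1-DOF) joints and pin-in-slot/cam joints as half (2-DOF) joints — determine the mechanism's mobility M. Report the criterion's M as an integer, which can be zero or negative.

ground; <1,0,0>
#1 <2,0,0>
PS:0↔1 J2 <2,0,1>
#2 <3,0,1>
C:1↔2 J2 <3,0,2>
#3 <4,0,2>
#4 <5,0,2>
#5 <6,0,2>
P:3↔2 J1 <6,1,2>
#6 <7,1,2>
R:2↔4 J1 <7,2,2>
C:6↔1 J2 <7,2,3>
#7 <8,2,3>
P:7↔0 J1 <8,3,3>
C:0↔5 J2 <8,3,4>
#8 <9,3,4>
P:0↔8 J1 <9,4,4>
#9 <10,4,4>
PS:9↔4 J2 <10,4,5>
3×9 − 2×4 − 1×5 = 14

M = 14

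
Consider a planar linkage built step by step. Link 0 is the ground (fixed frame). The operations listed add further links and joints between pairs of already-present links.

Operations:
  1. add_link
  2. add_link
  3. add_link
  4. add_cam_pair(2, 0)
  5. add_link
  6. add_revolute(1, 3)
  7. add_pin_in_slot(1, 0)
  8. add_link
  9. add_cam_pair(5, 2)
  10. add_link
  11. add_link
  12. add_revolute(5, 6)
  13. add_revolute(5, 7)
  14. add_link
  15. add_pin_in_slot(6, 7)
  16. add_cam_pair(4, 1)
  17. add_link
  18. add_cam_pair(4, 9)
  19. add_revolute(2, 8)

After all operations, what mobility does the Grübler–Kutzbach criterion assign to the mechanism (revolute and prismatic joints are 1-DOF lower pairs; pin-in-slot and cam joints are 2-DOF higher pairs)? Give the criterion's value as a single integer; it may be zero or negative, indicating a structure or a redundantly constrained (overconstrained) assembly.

(L,J1,J2)=(1,0,0); link0 fixed
link1: (2,0,0)
link2: (3,0,0)
link3: (4,0,0)
C 2-0 [J2]: (4,0,1)
link4: (5,0,1)
R 1-3 [J1]: (5,1,1)
PS 1-0 [J2]: (5,1,2)
link5: (6,1,2)
C 5-2 [J2]: (6,1,3)
link6: (7,1,3)
link7: (8,1,3)
R 5-6 [J1]: (8,2,3)
R 5-7 [J1]: (8,3,3)
link8: (9,3,3)
PS 6-7 [J2]: (9,3,4)
C 4-1 [J2]: (9,3,5)
link9: (10,3,5)
C 4-9 [J2]: (10,3,6)
R 2-8 [J1]: (10,4,6)
Grübler: 3·9 − 2·4 − 6 = 13

M = 13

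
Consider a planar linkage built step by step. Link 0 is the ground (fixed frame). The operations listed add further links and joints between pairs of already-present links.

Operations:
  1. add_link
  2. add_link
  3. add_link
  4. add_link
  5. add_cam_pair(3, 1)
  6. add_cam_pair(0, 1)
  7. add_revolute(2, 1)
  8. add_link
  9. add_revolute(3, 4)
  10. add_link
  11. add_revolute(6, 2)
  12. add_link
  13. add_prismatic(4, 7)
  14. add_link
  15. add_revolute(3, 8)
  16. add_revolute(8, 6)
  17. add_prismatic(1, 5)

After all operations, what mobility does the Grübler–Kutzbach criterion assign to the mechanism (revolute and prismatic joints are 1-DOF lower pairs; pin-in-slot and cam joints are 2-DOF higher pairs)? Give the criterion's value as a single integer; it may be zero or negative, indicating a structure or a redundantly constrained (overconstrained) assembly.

M = 8

link 0 = ground. State L|J1|J2 = 1|0|0
+link1  2|0|0
+link2  3|0|0
+link3  4|0|0
+link4  5|0|0
C(3,1) f=2→J2  5|0|1
C(0,1) f=2→J2  5|0|2
R(2,1) f=1→J1  5|1|2
+link5  6|1|2
R(3,4) f=1→J1  6|2|2
+link6  7|2|2
R(6,2) f=1→J1  7|3|2
+link7  8|3|2
P(4,7) f=1→J1  8|4|2
+link8  9|4|2
R(3,8) f=1→J1  9|5|2
R(8,6) f=1→J1  9|6|2
P(1,5) f=1→J1  9|7|2
M = 3(9−1)−2·7−2 = 24−14−2 = 8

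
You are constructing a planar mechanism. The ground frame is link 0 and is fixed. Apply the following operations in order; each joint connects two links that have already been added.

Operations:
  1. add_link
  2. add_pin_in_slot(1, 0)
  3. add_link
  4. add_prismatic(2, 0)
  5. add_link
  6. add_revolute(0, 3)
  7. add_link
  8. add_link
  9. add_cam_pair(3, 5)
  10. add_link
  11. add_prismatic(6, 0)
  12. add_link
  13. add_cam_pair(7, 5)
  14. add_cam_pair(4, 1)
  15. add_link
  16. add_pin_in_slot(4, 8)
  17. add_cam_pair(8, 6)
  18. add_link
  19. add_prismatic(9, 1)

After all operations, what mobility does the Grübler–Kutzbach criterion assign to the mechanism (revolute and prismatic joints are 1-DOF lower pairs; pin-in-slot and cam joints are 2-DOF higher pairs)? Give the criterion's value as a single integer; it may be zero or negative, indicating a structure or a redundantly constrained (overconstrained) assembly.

ground; <1,0,0>
#1 <2,0,0>
PS:1↔0 J2 <2,0,1>
#2 <3,0,1>
P:2↔0 J1 <3,1,1>
#3 <4,1,1>
R:0↔3 J1 <4,2,1>
#4 <5,2,1>
#5 <6,2,1>
C:3↔5 J2 <6,2,2>
#6 <7,2,2>
P:6↔0 J1 <7,3,2>
#7 <8,3,2>
C:7↔5 J2 <8,3,3>
C:4↔1 J2 <8,3,4>
#8 <9,3,4>
PS:4↔8 J2 <9,3,5>
C:8↔6 J2 <9,3,6>
#9 <10,3,6>
P:9↔1 J1 <10,4,6>
3×9 − 2×4 − 1×6 = 13

M = 13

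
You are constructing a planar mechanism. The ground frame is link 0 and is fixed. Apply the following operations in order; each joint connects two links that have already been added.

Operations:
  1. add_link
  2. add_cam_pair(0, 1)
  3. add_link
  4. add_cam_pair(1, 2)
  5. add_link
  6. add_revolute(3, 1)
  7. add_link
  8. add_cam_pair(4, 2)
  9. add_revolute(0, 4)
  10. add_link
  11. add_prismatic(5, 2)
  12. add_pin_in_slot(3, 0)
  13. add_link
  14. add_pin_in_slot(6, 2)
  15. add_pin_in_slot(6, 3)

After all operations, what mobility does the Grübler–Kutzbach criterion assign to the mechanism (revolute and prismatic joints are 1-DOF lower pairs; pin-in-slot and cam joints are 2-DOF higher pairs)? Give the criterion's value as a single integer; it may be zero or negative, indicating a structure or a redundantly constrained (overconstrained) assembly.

M = 6

(L,J1,J2)=(1,0,0); link0 fixed
link1: (2,0,0)
C 0-1 [J2]: (2,0,1)
link2: (3,0,1)
C 1-2 [J2]: (3,0,2)
link3: (4,0,2)
R 3-1 [J1]: (4,1,2)
link4: (5,1,2)
C 4-2 [J2]: (5,1,3)
R 0-4 [J1]: (5,2,3)
link5: (6,2,3)
P 5-2 [J1]: (6,3,3)
PS 3-0 [J2]: (6,3,4)
link6: (7,3,4)
PS 6-2 [J2]: (7,3,5)
PS 6-3 [J2]: (7,3,6)
Grübler: 3·6 − 2·3 − 6 = 6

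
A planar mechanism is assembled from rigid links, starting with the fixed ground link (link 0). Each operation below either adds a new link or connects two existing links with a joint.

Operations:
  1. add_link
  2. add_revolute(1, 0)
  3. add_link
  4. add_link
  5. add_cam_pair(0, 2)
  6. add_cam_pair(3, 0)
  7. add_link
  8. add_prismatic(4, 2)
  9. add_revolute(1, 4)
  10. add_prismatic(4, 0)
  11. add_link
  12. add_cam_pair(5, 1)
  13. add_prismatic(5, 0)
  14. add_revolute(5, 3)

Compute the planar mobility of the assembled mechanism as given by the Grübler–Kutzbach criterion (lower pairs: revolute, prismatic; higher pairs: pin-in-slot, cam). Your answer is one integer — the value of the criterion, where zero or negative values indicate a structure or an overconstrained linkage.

L=1 J1=0 J2=0
add link → L=2 J1=0 J2=0
R@1,0 dof=1 J1 → L=2 J1=1 J2=0
add link → L=3 J1=1 J2=0
add link → L=4 J1=1 J2=0
C@0,2 dof=2 J2 → L=4 J1=1 J2=1
C@3,0 dof=2 J2 → L=4 J1=1 J2=2
add link → L=5 J1=1 J2=2
P@4,2 dof=1 J1 → L=5 J1=2 J2=2
R@1,4 dof=1 J1 → L=5 J1=3 J2=2
P@4,0 dof=1 J1 → L=5 J1=4 J2=2
add link → L=6 J1=4 J2=2
C@5,1 dof=2 J2 → L=6 J1=4 J2=3
P@5,0 dof=1 J1 → L=6 J1=5 J2=3
R@5,3 dof=1 J1 → L=6 J1=6 J2=3
M=3(L−1)−2J1−J2=3·5−2·6−3=0

M = 0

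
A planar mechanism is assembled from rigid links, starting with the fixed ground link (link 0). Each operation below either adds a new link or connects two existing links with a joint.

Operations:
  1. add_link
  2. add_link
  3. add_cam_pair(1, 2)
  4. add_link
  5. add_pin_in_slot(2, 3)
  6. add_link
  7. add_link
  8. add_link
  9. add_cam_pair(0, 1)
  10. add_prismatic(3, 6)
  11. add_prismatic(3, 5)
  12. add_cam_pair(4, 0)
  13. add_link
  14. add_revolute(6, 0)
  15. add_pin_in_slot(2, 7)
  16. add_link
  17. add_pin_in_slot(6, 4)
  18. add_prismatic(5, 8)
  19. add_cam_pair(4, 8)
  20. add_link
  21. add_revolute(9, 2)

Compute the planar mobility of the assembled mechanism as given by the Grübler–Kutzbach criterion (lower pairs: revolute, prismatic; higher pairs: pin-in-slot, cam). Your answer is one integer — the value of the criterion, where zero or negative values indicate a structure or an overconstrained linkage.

M = 10

ground; <1,0,0>
#1 <2,0,0>
#2 <3,0,0>
C:1↔2 J2 <3,0,1>
#3 <4,0,1>
PS:2↔3 J2 <4,0,2>
#4 <5,0,2>
#5 <6,0,2>
#6 <7,0,2>
C:0↔1 J2 <7,0,3>
P:3↔6 J1 <7,1,3>
P:3↔5 J1 <7,2,3>
C:4↔0 J2 <7,2,4>
#7 <8,2,4>
R:6↔0 J1 <8,3,4>
PS:2↔7 J2 <8,3,5>
#8 <9,3,5>
PS:6↔4 J2 <9,3,6>
P:5↔8 J1 <9,4,6>
C:4↔8 J2 <9,4,7>
#9 <10,4,7>
R:9↔2 J1 <10,5,7>
3×9 − 2×5 − 1×7 = 10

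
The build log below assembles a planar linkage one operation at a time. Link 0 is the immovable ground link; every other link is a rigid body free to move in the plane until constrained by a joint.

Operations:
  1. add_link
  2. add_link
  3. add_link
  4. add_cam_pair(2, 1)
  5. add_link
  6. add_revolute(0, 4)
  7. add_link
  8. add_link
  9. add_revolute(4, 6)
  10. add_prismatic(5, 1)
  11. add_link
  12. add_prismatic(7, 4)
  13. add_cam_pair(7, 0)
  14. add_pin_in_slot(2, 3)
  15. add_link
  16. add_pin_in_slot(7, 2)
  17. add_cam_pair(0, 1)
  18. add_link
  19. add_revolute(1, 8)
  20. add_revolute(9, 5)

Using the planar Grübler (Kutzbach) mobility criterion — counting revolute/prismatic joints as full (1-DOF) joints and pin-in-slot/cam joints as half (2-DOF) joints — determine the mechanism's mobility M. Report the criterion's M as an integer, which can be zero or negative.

M = 10

ground; <1,0,0>
#1 <2,0,0>
#2 <3,0,0>
#3 <4,0,0>
C:2↔1 J2 <4,0,1>
#4 <5,0,1>
R:0↔4 J1 <5,1,1>
#5 <6,1,1>
#6 <7,1,1>
R:4↔6 J1 <7,2,1>
P:5↔1 J1 <7,3,1>
#7 <8,3,1>
P:7↔4 J1 <8,4,1>
C:7↔0 J2 <8,4,2>
PS:2↔3 J2 <8,4,3>
#8 <9,4,3>
PS:7↔2 J2 <9,4,4>
C:0↔1 J2 <9,4,5>
#9 <10,4,5>
R:1↔8 J1 <10,5,5>
R:9↔5 J1 <10,6,5>
3×9 − 2×6 − 1×5 = 10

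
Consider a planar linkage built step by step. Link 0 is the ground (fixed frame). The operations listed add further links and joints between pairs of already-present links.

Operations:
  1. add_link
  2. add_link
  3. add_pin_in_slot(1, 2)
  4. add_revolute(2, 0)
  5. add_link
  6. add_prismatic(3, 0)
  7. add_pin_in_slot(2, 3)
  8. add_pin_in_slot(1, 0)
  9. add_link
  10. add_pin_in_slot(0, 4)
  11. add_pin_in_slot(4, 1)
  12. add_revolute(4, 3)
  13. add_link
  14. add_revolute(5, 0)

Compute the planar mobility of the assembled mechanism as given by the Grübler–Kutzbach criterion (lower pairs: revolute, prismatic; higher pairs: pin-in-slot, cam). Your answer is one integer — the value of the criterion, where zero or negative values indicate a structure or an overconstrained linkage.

ground; <1,0,0>
#1 <2,0,0>
#2 <3,0,0>
PS:1↔2 J2 <3,0,1>
R:2↔0 J1 <3,1,1>
#3 <4,1,1>
P:3↔0 J1 <4,2,1>
PS:2↔3 J2 <4,2,2>
PS:1↔0 J2 <4,2,3>
#4 <5,2,3>
PS:0↔4 J2 <5,2,4>
PS:4↔1 J2 <5,2,5>
R:4↔3 J1 <5,3,5>
#5 <6,3,5>
R:5↔0 J1 <6,4,5>
3×5 − 2×4 − 1×5 = 2

M = 2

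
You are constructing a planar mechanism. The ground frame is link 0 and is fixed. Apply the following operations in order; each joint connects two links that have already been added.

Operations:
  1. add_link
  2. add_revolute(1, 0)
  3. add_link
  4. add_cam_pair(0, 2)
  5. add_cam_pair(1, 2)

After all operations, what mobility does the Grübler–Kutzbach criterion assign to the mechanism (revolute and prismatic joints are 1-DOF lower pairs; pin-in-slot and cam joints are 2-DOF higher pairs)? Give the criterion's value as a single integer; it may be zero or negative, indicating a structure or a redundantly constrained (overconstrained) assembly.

ground; <1,0,0>
#1 <2,0,0>
R:1↔0 J1 <2,1,0>
#2 <3,1,0>
C:0↔2 J2 <3,1,1>
C:1↔2 J2 <3,1,2>
3×2 − 2×1 − 1×2 = 2

M = 2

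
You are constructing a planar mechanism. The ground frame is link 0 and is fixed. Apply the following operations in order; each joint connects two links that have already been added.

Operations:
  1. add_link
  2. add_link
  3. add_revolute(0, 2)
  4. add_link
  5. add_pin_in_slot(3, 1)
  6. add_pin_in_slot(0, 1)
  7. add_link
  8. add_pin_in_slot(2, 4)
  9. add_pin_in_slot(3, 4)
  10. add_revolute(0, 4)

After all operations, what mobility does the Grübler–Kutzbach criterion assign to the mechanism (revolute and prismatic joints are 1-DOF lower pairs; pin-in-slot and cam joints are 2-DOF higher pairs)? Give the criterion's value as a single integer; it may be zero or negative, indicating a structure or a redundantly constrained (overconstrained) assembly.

link 0 = ground. State L|J1|J2 = 1|0|0
+link1  2|0|0
+link2  3|0|0
R(0,2) f=1→J1  3|1|0
+link3  4|1|0
PS(3,1) f=2→J2  4|1|1
PS(0,1) f=2→J2  4|1|2
+link4  5|1|2
PS(2,4) f=2→J2  5|1|3
PS(3,4) f=2→J2  5|1|4
R(0,4) f=1→J1  5|2|4
M = 3(5−1)−2·2−4 = 12−4−4 = 4

M = 4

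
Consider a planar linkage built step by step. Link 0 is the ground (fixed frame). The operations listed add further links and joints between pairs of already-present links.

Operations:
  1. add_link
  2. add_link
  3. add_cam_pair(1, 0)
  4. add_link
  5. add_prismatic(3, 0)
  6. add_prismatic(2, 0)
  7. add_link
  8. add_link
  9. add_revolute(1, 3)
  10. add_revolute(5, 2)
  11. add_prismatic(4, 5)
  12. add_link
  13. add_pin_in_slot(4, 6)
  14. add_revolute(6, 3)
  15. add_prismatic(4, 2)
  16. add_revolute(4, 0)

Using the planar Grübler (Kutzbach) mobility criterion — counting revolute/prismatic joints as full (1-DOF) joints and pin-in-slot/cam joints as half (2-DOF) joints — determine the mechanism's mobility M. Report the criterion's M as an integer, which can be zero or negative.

(L,J1,J2)=(1,0,0); link0 fixed
link1: (2,0,0)
link2: (3,0,0)
C 1-0 [J2]: (3,0,1)
link3: (4,0,1)
P 3-0 [J1]: (4,1,1)
P 2-0 [J1]: (4,2,1)
link4: (5,2,1)
link5: (6,2,1)
R 1-3 [J1]: (6,3,1)
R 5-2 [J1]: (6,4,1)
P 4-5 [J1]: (6,5,1)
link6: (7,5,1)
PS 4-6 [J2]: (7,5,2)
R 6-3 [J1]: (7,6,2)
P 4-2 [J1]: (7,7,2)
R 4-0 [J1]: (7,8,2)
Grübler: 3·6 − 2·8 − 2 = 0

M = 0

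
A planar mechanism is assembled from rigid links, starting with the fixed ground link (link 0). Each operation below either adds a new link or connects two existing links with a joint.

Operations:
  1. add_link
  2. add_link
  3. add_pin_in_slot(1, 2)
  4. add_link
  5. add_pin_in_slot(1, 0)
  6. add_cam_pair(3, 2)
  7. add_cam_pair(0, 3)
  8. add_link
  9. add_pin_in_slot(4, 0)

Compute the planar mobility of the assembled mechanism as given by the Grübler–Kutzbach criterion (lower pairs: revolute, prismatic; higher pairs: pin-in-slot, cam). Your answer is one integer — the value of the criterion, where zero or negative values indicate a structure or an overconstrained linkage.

(L,J1,J2)=(1,0,0); link0 fixed
link1: (2,0,0)
link2: (3,0,0)
PS 1-2 [J2]: (3,0,1)
link3: (4,0,1)
PS 1-0 [J2]: (4,0,2)
C 3-2 [J2]: (4,0,3)
C 0-3 [J2]: (4,0,4)
link4: (5,0,4)
PS 4-0 [J2]: (5,0,5)
Grübler: 3·4 − 2·0 − 5 = 7

M = 7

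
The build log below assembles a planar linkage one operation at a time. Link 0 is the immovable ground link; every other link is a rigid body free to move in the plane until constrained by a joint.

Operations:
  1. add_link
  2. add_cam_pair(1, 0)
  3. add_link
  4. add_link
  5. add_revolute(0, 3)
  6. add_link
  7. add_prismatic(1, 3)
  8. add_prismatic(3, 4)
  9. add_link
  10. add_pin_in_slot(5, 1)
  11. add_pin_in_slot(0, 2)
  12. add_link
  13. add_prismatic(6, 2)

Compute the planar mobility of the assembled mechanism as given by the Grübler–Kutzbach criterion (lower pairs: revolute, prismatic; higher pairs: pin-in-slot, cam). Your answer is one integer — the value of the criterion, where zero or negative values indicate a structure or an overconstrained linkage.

M = 7

ground; <1,0,0>
#1 <2,0,0>
C:1↔0 J2 <2,0,1>
#2 <3,0,1>
#3 <4,0,1>
R:0↔3 J1 <4,1,1>
#4 <5,1,1>
P:1↔3 J1 <5,2,1>
P:3↔4 J1 <5,3,1>
#5 <6,3,1>
PS:5↔1 J2 <6,3,2>
PS:0↔2 J2 <6,3,3>
#6 <7,3,3>
P:6↔2 J1 <7,4,3>
3×6 − 2×4 − 1×3 = 7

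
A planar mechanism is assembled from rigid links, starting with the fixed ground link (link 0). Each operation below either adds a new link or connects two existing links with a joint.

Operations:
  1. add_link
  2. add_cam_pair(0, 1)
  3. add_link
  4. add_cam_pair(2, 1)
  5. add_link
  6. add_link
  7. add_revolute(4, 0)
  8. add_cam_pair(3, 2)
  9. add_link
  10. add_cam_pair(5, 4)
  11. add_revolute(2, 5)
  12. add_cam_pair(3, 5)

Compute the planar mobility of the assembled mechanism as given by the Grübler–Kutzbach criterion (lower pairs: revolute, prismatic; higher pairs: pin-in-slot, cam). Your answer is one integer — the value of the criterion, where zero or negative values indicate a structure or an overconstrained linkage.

M = 6

ground; <1,0,0>
#1 <2,0,0>
C:0↔1 J2 <2,0,1>
#2 <3,0,1>
C:2↔1 J2 <3,0,2>
#3 <4,0,2>
#4 <5,0,2>
R:4↔0 J1 <5,1,2>
C:3↔2 J2 <5,1,3>
#5 <6,1,3>
C:5↔4 J2 <6,1,4>
R:2↔5 J1 <6,2,4>
C:3↔5 J2 <6,2,5>
3×5 − 2×2 − 1×5 = 6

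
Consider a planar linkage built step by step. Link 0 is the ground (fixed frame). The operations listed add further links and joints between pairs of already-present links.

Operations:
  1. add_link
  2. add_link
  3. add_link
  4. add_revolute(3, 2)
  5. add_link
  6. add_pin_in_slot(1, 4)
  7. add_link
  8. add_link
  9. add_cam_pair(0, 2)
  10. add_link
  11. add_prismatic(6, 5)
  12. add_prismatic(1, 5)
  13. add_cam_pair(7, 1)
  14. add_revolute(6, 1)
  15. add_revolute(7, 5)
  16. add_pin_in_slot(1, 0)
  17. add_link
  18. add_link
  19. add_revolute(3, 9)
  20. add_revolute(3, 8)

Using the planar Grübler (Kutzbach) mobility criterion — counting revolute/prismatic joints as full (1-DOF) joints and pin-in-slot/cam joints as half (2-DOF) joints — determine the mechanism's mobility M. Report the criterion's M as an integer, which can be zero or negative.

M = 9

ground; <1,0,0>
#1 <2,0,0>
#2 <3,0,0>
#3 <4,0,0>
R:3↔2 J1 <4,1,0>
#4 <5,1,0>
PS:1↔4 J2 <5,1,1>
#5 <6,1,1>
#6 <7,1,1>
C:0↔2 J2 <7,1,2>
#7 <8,1,2>
P:6↔5 J1 <8,2,2>
P:1↔5 J1 <8,3,2>
C:7↔1 J2 <8,3,3>
R:6↔1 J1 <8,4,3>
R:7↔5 J1 <8,5,3>
PS:1↔0 J2 <8,5,4>
#8 <9,5,4>
#9 <10,5,4>
R:3↔9 J1 <10,6,4>
R:3↔8 J1 <10,7,4>
3×9 − 2×7 − 1×4 = 9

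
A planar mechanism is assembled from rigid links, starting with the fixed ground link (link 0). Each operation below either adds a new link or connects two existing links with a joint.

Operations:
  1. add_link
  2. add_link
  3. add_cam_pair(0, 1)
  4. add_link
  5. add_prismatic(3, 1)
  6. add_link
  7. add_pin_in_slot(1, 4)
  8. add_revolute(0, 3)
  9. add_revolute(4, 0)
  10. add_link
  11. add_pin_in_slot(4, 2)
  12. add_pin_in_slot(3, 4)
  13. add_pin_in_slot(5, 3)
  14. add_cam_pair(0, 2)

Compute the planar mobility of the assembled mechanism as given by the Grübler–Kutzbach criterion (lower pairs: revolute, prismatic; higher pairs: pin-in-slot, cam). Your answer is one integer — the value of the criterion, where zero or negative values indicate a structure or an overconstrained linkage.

M = 3

[1;0;0] (link 0 is ground)
L+ [2;0;0]
L+ [3;0;0]
C(0,1)∈J2 [3;0;1]
L+ [4;0;1]
P(3,1)∈J1 [4;1;1]
L+ [5;1;1]
PS(1,4)∈J2 [5;1;2]
R(0,3)∈J1 [5;2;2]
R(4,0)∈J1 [5;3;2]
L+ [6;3;2]
PS(4,2)∈J2 [6;3;3]
PS(3,4)∈J2 [6;3;4]
PS(5,3)∈J2 [6;3;5]
C(0,2)∈J2 [6;3;6]
mobility = 15 − 6 − 6 = 3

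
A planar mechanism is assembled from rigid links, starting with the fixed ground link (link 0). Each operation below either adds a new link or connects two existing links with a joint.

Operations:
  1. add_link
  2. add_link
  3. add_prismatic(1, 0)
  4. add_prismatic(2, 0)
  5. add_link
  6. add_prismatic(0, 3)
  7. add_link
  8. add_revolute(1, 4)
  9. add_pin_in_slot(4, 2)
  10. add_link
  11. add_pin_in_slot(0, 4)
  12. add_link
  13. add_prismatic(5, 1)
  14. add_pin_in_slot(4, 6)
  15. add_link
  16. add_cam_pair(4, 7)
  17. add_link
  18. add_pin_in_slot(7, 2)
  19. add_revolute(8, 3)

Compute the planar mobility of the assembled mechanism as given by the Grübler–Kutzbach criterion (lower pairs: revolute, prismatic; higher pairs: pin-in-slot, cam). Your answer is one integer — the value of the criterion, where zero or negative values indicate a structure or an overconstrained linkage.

M = 7

link 0 = ground. State L|J1|J2 = 1|0|0
+link1  2|0|0
+link2  3|0|0
P(1,0) f=1→J1  3|1|0
P(2,0) f=1→J1  3|2|0
+link3  4|2|0
P(0,3) f=1→J1  4|3|0
+link4  5|3|0
R(1,4) f=1→J1  5|4|0
PS(4,2) f=2→J2  5|4|1
+link5  6|4|1
PS(0,4) f=2→J2  6|4|2
+link6  7|4|2
P(5,1) f=1→J1  7|5|2
PS(4,6) f=2→J2  7|5|3
+link7  8|5|3
C(4,7) f=2→J2  8|5|4
+link8  9|5|4
PS(7,2) f=2→J2  9|5|5
R(8,3) f=1→J1  9|6|5
M = 3(9−1)−2·6−5 = 24−12−5 = 7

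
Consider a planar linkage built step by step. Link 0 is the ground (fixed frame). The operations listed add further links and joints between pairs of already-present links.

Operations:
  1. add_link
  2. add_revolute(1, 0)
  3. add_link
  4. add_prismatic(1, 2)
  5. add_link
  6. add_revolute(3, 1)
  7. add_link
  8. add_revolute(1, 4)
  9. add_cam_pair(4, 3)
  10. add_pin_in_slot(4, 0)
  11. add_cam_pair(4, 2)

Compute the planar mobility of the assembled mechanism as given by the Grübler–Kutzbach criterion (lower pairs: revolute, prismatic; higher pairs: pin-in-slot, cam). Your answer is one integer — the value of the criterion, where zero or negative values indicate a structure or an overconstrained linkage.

L=1 J1=0 J2=0
add link → L=2 J1=0 J2=0
R@1,0 dof=1 J1 → L=2 J1=1 J2=0
add link → L=3 J1=1 J2=0
P@1,2 dof=1 J1 → L=3 J1=2 J2=0
add link → L=4 J1=2 J2=0
R@3,1 dof=1 J1 → L=4 J1=3 J2=0
add link → L=5 J1=3 J2=0
R@1,4 dof=1 J1 → L=5 J1=4 J2=0
C@4,3 dof=2 J2 → L=5 J1=4 J2=1
PS@4,0 dof=2 J2 → L=5 J1=4 J2=2
C@4,2 dof=2 J2 → L=5 J1=4 J2=3
M=3(L−1)−2J1−J2=3·4−2·4−3=1

M = 1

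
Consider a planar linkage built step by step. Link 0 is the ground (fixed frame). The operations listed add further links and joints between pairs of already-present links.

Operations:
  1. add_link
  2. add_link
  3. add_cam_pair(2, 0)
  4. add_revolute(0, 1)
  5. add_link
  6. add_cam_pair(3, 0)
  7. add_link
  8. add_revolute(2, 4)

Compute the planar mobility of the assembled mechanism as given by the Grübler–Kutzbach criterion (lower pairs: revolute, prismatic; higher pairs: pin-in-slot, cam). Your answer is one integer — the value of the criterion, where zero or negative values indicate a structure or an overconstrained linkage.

L=1 J1=0 J2=0
add link → L=2 J1=0 J2=0
add link → L=3 J1=0 J2=0
C@2,0 dof=2 J2 → L=3 J1=0 J2=1
R@0,1 dof=1 J1 → L=3 J1=1 J2=1
add link → L=4 J1=1 J2=1
C@3,0 dof=2 J2 → L=4 J1=1 J2=2
add link → L=5 J1=1 J2=2
R@2,4 dof=1 J1 → L=5 J1=2 J2=2
M=3(L−1)−2J1−J2=3·4−2·2−2=6

M = 6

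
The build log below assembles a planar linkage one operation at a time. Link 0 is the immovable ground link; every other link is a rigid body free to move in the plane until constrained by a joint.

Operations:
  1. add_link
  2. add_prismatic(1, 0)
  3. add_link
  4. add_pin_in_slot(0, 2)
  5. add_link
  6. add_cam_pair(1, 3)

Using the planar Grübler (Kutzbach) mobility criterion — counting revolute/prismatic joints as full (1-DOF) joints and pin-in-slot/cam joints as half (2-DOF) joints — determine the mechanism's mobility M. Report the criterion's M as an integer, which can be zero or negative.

M = 5

(L,J1,J2)=(1,0,0); link0 fixed
link1: (2,0,0)
P 1-0 [J1]: (2,1,0)
link2: (3,1,0)
PS 0-2 [J2]: (3,1,1)
link3: (4,1,1)
C 1-3 [J2]: (4,1,2)
Grübler: 3·3 − 2·1 − 2 = 5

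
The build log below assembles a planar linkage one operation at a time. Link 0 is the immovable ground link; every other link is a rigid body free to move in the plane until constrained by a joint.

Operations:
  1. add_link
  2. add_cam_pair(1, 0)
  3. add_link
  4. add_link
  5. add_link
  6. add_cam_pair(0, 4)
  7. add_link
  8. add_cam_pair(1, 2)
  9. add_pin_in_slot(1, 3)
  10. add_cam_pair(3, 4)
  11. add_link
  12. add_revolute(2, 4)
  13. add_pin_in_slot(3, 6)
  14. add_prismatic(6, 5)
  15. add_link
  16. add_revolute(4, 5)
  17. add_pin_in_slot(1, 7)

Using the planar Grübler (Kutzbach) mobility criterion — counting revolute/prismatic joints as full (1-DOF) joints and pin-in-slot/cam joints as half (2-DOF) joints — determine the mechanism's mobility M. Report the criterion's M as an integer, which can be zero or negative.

L=1 J1=0 J2=0
add link → L=2 J1=0 J2=0
C@1,0 dof=2 J2 → L=2 J1=0 J2=1
add link → L=3 J1=0 J2=1
add link → L=4 J1=0 J2=1
add link → L=5 J1=0 J2=1
C@0,4 dof=2 J2 → L=5 J1=0 J2=2
add link → L=6 J1=0 J2=2
C@1,2 dof=2 J2 → L=6 J1=0 J2=3
PS@1,3 dof=2 J2 → L=6 J1=0 J2=4
C@3,4 dof=2 J2 → L=6 J1=0 J2=5
add link → L=7 J1=0 J2=5
R@2,4 dof=1 J1 → L=7 J1=1 J2=5
PS@3,6 dof=2 J2 → L=7 J1=1 J2=6
P@6,5 dof=1 J1 → L=7 J1=2 J2=6
add link → L=8 J1=2 J2=6
R@4,5 dof=1 J1 → L=8 J1=3 J2=6
PS@1,7 dof=2 J2 → L=8 J1=3 J2=7
M=3(L−1)−2J1−J2=3·7−2·3−7=8

M = 8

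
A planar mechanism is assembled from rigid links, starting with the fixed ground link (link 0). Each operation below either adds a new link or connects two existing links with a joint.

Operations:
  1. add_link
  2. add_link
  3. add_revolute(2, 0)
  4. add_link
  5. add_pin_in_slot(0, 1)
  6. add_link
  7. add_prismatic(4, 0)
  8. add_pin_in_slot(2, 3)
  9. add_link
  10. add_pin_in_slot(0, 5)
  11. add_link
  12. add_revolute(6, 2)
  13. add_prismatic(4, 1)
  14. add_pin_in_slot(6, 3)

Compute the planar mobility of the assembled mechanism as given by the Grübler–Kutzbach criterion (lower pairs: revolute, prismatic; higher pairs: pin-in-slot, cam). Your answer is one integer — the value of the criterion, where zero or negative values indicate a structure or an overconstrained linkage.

(L,J1,J2)=(1,0,0); link0 fixed
link1: (2,0,0)
link2: (3,0,0)
R 2-0 [J1]: (3,1,0)
link3: (4,1,0)
PS 0-1 [J2]: (4,1,1)
link4: (5,1,1)
P 4-0 [J1]: (5,2,1)
PS 2-3 [J2]: (5,2,2)
link5: (6,2,2)
PS 0-5 [J2]: (6,2,3)
link6: (7,2,3)
R 6-2 [J1]: (7,3,3)
P 4-1 [J1]: (7,4,3)
PS 6-3 [J2]: (7,4,4)
Grübler: 3·6 − 2·4 − 4 = 6

M = 6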